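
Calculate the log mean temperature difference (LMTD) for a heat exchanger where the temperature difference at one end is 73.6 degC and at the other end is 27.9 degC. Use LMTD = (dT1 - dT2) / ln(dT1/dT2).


LMTD = (dT1 - dT2) / ln(dT1/dT2)
= (73.6 - 27.9) / ln(73.6 / 27.9) = 45.7 / 0.970018 = 47.11

47.11 degC


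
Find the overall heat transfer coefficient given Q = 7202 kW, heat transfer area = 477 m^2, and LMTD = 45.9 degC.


From Q = U*A*LMTD, U = Q / (A * LMTD)
U = 7202 / (477 * 45.9) = 7202 / 21894.3 = 0.3289

0.3289 kW/(m^2*K)


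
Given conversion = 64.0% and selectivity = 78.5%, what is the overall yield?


Overall yield = conversion (%) * selectivity (%) / 100
Conversion = 64.0%, Selectivity = 78.5%
Y = 64.0 * 78.5 / 100
= 50.24 %

50.24 %


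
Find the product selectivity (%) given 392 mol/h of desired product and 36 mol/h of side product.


Selectivity = desired / (desired + undesired) * 100
Total products = 392 + 36 = 428 mol/h
S = 392 / 428 * 100
= 0.9159 * 100
= 91.59 %

91.59 %


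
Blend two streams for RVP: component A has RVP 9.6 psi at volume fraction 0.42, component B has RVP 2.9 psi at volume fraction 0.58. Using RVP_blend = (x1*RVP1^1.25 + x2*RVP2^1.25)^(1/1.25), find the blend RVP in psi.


Chevron index: RVP_blend = (sum xi*RVPi^1.25)^(1/1.25)
RVP^1.25 terms: 0.42 * 9.6^1.25 + 0.58 * 2.9^1.25 = 9.29218
RVP_blend = 9.29218^(1/1.25) = 5.950

5.950 psi


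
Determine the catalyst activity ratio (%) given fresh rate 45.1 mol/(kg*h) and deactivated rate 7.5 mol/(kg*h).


Activity (%) = (rate_used / rate_fresh) * 100
rate_used = 7.5, rate_fresh = 45.1
= (7.5 / 45.1) * 100
= 0.1663 * 100 = 16.63

16.63 %


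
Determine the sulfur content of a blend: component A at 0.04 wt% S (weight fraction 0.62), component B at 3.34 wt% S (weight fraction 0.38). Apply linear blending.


Linear sulfur blending: S_blend = x1*S1 + x2*S2
Contribution 1: 0.62 * 0.04 = 0.0248 wt%
Contribution 2: 0.38 * 3.34 = 1.2692 wt%
S_blend = 0.0248 + 1.2692 = 1.294

1.294 wt%


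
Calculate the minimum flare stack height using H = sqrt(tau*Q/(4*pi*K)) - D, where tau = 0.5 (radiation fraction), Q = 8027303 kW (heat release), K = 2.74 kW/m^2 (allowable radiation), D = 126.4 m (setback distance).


tau*Q/(4*pi*K) = 0.5 * 8027303 / (4 * pi * 2.74) = 116568
sqrt(116568) = 341.421
H = 341.421 - 126.4 = 215.0

215.0 m


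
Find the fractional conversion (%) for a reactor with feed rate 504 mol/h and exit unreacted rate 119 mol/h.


X = (F_in - F_out) / F_in * 100
Moles reacted = 504 - 119 = 385
X = 385 / 504 * 100
= 0.7639 * 100
= 76.39 %

76.39 %


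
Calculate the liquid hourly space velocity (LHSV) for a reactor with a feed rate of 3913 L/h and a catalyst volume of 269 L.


LHSV = volumetric feed rate / catalyst volume
= 3913 L/h / 269 L
= 14.55 h^-1

14.55 h^-1


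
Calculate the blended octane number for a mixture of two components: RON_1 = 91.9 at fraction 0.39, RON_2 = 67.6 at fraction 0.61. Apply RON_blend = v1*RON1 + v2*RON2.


Linear blending: RON_blend = sum(vi * RONi)
Contribution 1: 0.39 * 91.9 = 35.841
Contribution 2: 0.61 * 67.6 = 41.236
RON_blend = 35.841 + 41.236 = 77.077

77.077


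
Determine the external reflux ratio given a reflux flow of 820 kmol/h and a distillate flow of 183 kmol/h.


Reflux ratio definition: R = L / D (liquid returned / distillate withdrawn)
L = 820 kmol/h, D = 183 kmol/h
R = 820 / 183 = 4.481

4.481


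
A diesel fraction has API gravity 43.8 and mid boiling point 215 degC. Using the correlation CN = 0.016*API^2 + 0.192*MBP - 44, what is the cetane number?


CN = 0.016 * 43.8^2 + 0.192 * 215 - 44
CN = 30.69504 + 41.28 - 44 = 27.97504

27.97504


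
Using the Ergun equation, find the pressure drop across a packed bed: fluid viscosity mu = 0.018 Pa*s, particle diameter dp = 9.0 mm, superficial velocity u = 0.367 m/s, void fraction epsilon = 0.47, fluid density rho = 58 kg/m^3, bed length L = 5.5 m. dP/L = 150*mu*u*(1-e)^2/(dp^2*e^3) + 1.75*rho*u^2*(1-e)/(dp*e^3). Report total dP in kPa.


dp = 9.0 mm = 0.009 m
Viscous term = 150*0.018*0.367*(1-0.47)^2 / (0.009^2*0.47^3) = 33098.1
Inertial term = 1.75*58*0.367^2*(1-0.47) / (0.009*0.47^3) = 7754.22
dP/L = 33098.1 + 7754.22 = 40852.3 Pa/m
dP = 40852.3 * 5.5 / 1000 = 224.7 kPa

224.7 kPa


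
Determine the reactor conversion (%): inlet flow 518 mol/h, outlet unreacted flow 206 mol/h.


X = (F_in - F_out) / F_in * 100
Moles reacted = 518 - 206 = 312
X = 312 / 518 * 100
= 0.6023 * 100
= 60.23 %

60.23 %


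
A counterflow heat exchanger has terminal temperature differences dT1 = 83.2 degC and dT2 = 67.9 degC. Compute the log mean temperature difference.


LMTD = (dT1 - dT2) / ln(dT1/dT2)
= (83.2 - 67.9) / ln(83.2 / 67.9) = 15.3 / 0.203211 = 75.29

75.29 degC


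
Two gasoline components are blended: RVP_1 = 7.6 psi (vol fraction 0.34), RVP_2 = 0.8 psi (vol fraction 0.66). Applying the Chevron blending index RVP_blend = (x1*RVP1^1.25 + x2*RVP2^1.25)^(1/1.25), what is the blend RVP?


Chevron index: RVP_blend = (sum xi*RVPi^1.25)^(1/1.25)
RVP^1.25 terms: 0.34 * 7.6^1.25 + 0.66 * 0.8^1.25 = 4.78973
RVP_blend = 4.78973^(1/1.25) = 3.501

3.501 psi


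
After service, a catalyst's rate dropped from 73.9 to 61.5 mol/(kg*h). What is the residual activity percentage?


Activity (%) = (rate_used / rate_fresh) * 100
rate_used = 61.5, rate_fresh = 73.9
= (61.5 / 73.9) * 100
= 0.8322 * 100 = 83.22

83.22 %


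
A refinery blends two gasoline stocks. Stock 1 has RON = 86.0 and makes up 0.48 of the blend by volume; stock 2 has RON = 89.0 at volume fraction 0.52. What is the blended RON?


Linear blending: RON_blend = sum(vi * RONi)
Contribution 1: 0.48 * 86.0 = 41.28
Contribution 2: 0.52 * 89.0 = 46.28
RON_blend = 41.28 + 46.28 = 87.56

87.56


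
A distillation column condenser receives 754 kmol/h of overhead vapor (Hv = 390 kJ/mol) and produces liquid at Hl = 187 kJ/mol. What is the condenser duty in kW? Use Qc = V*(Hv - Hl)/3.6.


Qc = 754 * (390 - 187) / 3.6 = 754 * 203 / 3.6 = 42520

42520 kW


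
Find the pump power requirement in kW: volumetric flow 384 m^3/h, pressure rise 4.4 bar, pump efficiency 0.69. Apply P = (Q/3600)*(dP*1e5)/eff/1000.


Q = 384 / 3600 = 0.106667 m^3/s
P = 0.106667 * (4.4 * 1e5) / 0.69 / 1000 = 68.02

68.02 kW


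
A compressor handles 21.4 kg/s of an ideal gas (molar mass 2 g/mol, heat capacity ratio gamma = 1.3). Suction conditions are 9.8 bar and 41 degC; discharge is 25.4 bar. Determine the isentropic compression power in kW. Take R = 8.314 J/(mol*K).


Isentropic work: W = m*(gamma/(gamma-1))*(R*T1/MW)*((P2/P1)^((gamma-1)/gamma) - 1)
T1 = 41 + 273.15 = 314.15 K
Pressure ratio = 25.4 / 9.8 = 2.59184
Exponent = (1.3 - 1)/1.3 = 0.230769
(P2/P1)^exp - 1 = 2.59184^0.230769 - 1 = 0.245799
W = 21.4 * 1.3 / 0.3 * 8.314 * 314.15 / 2 * 0.245799 = 29770

29770 kW


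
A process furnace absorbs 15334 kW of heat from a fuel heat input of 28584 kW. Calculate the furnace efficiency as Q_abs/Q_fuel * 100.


Furnace efficiency = Q_absorbed / Q_fuel * 100
= 15334 / 28584 * 100 = 53.65

53.65 %


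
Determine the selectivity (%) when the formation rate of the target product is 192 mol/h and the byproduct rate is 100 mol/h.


Selectivity = desired / (desired + undesired) * 100
Total products = 192 + 100 = 292 mol/h
S = 192 / 292 * 100
= 0.6575 * 100
= 65.75 %

65.75 %


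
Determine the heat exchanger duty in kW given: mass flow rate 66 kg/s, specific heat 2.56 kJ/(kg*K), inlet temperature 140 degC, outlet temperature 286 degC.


Q = m_dot * cp * delta_T
delta_T = 286 - 140 = 146 K
Q = 66 * 2.56 * 146
= 168.96 * 146
= 24668.16 kW

24668.16 kW


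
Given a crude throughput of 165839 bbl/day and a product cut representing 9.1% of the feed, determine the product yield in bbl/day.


Crude throughput = 165839 bbl/day
Fraction yield = 9.1%
yield = throughput * fraction / 100
yield = 165839 * 9.1 / 100 = 15091.349

15091.349 bbl/day


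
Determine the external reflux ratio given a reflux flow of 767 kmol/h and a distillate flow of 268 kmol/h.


Reflux ratio definition: R = L / D (liquid returned / distillate withdrawn)
L = 767 kmol/h, D = 268 kmol/h
R = 767 / 268 = 2.862

2.862


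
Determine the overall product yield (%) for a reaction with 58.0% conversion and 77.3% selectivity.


Overall yield = conversion (%) * selectivity (%) / 100
Conversion = 58.0%, Selectivity = 77.3%
Y = 58.0 * 77.3 / 100
= 44.834 %

44.834 %


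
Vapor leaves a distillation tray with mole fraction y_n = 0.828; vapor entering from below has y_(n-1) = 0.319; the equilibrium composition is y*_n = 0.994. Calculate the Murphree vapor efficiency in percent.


Murphree vapor efficiency: EMV = (y_n - y_(n-1)) / (y*_n - y_(n-1)) * 100
EMV = (0.828 - 0.319) / (0.994 - 0.319) * 100 = 0.509 / 0.675 * 100 = 75.41

75.41 %


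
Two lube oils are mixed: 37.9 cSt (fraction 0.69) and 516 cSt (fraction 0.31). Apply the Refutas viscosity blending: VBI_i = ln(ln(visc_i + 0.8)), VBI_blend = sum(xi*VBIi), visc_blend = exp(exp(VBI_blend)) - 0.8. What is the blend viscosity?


Refutas method: VBN_i = 14.534*ln(ln(visc_i + 0.8)) + 10.975, blended linearly by mass fraction; since VBN is linear in VBI_i = ln(ln(visc_i + 0.8)) and the fractions sum to 1, blend VBI directly: visc = exp(exp(VBI_blend)) - 0.8
VBI_1 = ln(ln(37.9 + 0.8)) = 1.29633
VBI_2 = ln(ln(516 + 0.8)) = 1.83221
VBI_blend = 0.69 * 1.29633 + 0.31 * 1.83221 = 1.46245
visc_blend = exp(exp(1.46245)) - 0.8 = 74.13

74.13 cSt


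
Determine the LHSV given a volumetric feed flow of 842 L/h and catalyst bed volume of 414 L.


LHSV = volumetric feed rate / catalyst volume
= 842 L/h / 414 L
= 2.034 h^-1

2.034 h^-1


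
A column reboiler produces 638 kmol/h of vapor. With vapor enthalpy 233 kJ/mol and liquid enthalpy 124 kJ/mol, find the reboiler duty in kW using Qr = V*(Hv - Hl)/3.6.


Qr = 638 * (233 - 124) / 3.6 = 638 * 109 / 3.6 = 19320

19320 kW


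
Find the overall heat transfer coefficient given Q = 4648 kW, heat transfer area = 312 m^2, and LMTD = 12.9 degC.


From Q = U*A*LMTD, U = Q / (A * LMTD)
U = 4648 / (312 * 12.9) = 4648 / 4024.8 = 1.155

1.155 kW/(m^2*K)


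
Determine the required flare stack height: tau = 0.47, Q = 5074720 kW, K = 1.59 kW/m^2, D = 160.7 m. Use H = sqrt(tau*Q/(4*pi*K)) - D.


tau*Q/(4*pi*K) = 0.47 * 5074720 / (4 * pi * 1.59) = 119372
sqrt(119372) = 345.503
H = 345.503 - 160.7 = 184.8

184.8 m


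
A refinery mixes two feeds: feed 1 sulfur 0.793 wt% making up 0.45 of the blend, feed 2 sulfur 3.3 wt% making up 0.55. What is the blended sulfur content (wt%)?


Linear sulfur blending: S_blend = x1*S1 + x2*S2
Contribution 1: 0.45 * 0.793 = 0.35685 wt%
Contribution 2: 0.55 * 3.3 = 1.815 wt%
S_blend = 0.35685 + 1.815 = 2.17185

2.17185 wt%


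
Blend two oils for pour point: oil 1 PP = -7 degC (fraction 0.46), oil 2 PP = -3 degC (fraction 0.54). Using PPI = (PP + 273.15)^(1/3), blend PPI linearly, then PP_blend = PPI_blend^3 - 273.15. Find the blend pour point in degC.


PPI_1 = (-7 + 273.15)^(1/3) = 6.432436
PPI_2 = (-3 + 273.15)^(1/3) = 6.464501
PPI_blend = 0.46 * 6.432436 + 0.54 * 6.464501 = 6.449751
PP_blend = 6.449751^3 - 273.15 = 268.305 - 273.15 = -4.84

-4.84 degC


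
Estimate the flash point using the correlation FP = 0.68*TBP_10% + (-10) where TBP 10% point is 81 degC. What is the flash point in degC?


FP = 0.68 * 81 + (-10) = 45.08

45.08 degC


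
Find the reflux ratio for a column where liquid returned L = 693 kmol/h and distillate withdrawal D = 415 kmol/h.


Reflux ratio definition: R = L / D (liquid returned / distillate withdrawn)
L = 693 kmol/h, D = 415 kmol/h
R = 693 / 415 = 1.670

1.670


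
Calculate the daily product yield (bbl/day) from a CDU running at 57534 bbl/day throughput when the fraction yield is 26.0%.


Crude throughput = 57534 bbl/day
Fraction yield = 26.0%
yield = throughput * fraction / 100
yield = 57534 * 26.0 / 100 = 14958.84

14958.84 bbl/day


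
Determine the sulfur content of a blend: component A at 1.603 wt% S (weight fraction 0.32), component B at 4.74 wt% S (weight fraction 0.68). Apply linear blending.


Linear sulfur blending: S_blend = x1*S1 + x2*S2
Contribution 1: 0.32 * 1.603 = 0.51296 wt%
Contribution 2: 0.68 * 4.74 = 3.2232 wt%
S_blend = 0.51296 + 3.2232 = 3.73616

3.73616 wt%


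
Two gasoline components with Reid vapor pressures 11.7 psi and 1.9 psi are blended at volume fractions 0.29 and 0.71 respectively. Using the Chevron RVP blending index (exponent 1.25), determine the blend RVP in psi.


Chevron index: RVP_blend = (sum xi*RVPi^1.25)^(1/1.25)
RVP^1.25 terms: 0.29 * 11.7^1.25 + 0.71 * 1.9^1.25 = 7.85904
RVP_blend = 7.85904^(1/1.25) = 5.204

5.204 psi


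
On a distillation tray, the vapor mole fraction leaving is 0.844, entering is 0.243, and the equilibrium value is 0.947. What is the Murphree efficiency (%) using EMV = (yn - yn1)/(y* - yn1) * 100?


Murphree vapor efficiency: EMV = (y_n - y_(n-1)) / (y*_n - y_(n-1)) * 100
EMV = (0.844 - 0.243) / (0.947 - 0.243) * 100 = 0.601 / 0.704 * 100 = 85.37

85.37 %


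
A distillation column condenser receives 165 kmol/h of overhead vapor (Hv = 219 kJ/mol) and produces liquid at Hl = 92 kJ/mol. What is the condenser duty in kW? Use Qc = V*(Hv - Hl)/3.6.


Qc = 165 * (219 - 92) / 3.6 = 165 * 127 / 3.6 = 5821

5821 kW


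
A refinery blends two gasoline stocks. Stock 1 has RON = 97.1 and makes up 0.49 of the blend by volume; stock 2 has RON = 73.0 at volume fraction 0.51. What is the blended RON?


Linear blending: RON_blend = sum(vi * RONi)
Contribution 1: 0.49 * 97.1 = 47.579
Contribution 2: 0.51 * 73.0 = 37.23
RON_blend = 47.579 + 37.23 = 84.809

84.809


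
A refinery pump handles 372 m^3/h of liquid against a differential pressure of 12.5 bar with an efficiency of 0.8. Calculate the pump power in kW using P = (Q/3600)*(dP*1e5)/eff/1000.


Q = 372 / 3600 = 0.103333 m^3/s
P = 0.103333 * (12.5 * 1e5) / 0.8 / 1000 = 161.5

161.5 kW


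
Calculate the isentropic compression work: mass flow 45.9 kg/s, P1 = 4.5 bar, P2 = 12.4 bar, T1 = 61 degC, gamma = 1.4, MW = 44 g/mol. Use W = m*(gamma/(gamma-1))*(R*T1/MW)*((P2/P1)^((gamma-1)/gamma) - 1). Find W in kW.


Isentropic work: W = m*(gamma/(gamma-1))*(R*T1/MW)*((P2/P1)^((gamma-1)/gamma) - 1)
T1 = 61 + 273.15 = 334.15 K
Pressure ratio = 12.4 / 4.5 = 2.75556
Exponent = (1.4 - 1)/1.4 = 0.285714
(P2/P1)^exp - 1 = 2.75556^0.285714 - 1 = 0.335901
W = 45.9 * 1.4 / 0.4 * 8.314 * 334.15 / 44 * 0.335901 = 3407

3407 kW


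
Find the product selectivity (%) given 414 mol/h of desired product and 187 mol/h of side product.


Selectivity = desired / (desired + undesired) * 100
Total products = 414 + 187 = 601 mol/h
S = 414 / 601 * 100
= 0.6889 * 100
= 68.89 %

68.89 %


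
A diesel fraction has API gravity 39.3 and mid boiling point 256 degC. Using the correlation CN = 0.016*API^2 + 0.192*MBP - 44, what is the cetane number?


CN = 0.016 * 39.3^2 + 0.192 * 256 - 44
CN = 24.71184 + 49.152 - 44 = 29.86384

29.86384


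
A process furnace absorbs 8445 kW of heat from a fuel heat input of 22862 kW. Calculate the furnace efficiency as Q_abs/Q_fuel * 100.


Furnace efficiency = Q_absorbed / Q_fuel * 100
= 8445 / 22862 * 100 = 36.94

36.94 %


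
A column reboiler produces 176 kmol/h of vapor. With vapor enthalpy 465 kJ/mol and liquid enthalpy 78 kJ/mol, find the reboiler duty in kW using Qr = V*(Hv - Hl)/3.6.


Qr = 176 * (465 - 78) / 3.6 = 176 * 387 / 3.6 = 18920

18920 kW


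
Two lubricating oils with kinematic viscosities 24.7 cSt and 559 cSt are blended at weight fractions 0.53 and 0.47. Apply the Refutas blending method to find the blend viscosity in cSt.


Refutas method: VBN_i = 14.534*ln(ln(visc_i + 0.8)) + 10.975, blended linearly by mass fraction; since VBN is linear in VBI_i = ln(ln(visc_i + 0.8)) and the fractions sum to 1, blend VBI directly: visc = exp(exp(VBI_blend)) - 0.8
VBI_1 = ln(ln(24.7 + 0.8)) = 1.17517
VBI_2 = ln(ln(559 + 0.8)) = 1.84492
VBI_blend = 0.53 * 1.17517 + 0.47 * 1.84492 = 1.48995
visc_blend = exp(exp(1.48995)) - 0.8 = 83.71

83.71 cSt


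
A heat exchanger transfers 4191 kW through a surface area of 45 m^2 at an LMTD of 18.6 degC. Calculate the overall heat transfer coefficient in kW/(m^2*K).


From Q = U*A*LMTD, U = Q / (A * LMTD)
U = 4191 / (45 * 18.6) = 4191 / 837 = 5.007

5.007 kW/(m^2*K)


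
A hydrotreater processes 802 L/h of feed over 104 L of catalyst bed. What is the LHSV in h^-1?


LHSV = volumetric feed rate / catalyst volume
= 802 L/h / 104 L
= 7.712 h^-1

7.712 h^-1


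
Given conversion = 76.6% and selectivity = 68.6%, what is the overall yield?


Overall yield = conversion (%) * selectivity (%) / 100
Conversion = 76.6%, Selectivity = 68.6%
Y = 76.6 * 68.6 / 100
= 52.5476 %

52.5476 %


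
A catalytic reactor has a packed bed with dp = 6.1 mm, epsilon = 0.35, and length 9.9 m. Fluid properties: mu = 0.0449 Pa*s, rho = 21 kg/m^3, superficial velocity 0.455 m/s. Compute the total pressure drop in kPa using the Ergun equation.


dp = 6.1 mm = 0.0061 m
Viscous term = 150*0.0449*0.455*(1-0.35)^2 / (0.0061^2*0.35^3) = 811544
Inertial term = 1.75*21*0.455^2*(1-0.35) / (0.0061*0.35^3) = 18908.6
dP/L = 811544 + 18908.6 = 830453 Pa/m
dP = 830453 * 9.9 / 1000 = 8221 kPa

8221 kPa


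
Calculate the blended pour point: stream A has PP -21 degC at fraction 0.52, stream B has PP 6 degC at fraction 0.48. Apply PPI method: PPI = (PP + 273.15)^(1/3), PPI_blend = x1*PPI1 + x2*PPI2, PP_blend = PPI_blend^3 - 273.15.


PPI_1 = (-21 + 273.15)^(1/3) = 6.317613
PPI_2 = (6 + 273.15)^(1/3) = 6.535506
PPI_blend = 0.52 * 6.317613 + 0.48 * 6.535506 = 6.422202
PP_blend = 6.422202^3 - 273.15 = 264.8817 - 273.15 = -8.27

-8.27 degC


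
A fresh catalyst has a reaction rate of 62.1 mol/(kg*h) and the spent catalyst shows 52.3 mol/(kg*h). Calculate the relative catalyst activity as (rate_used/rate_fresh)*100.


Activity (%) = (rate_used / rate_fresh) * 100
rate_used = 52.3, rate_fresh = 62.1
= (52.3 / 62.1) * 100
= 0.8422 * 100 = 84.22

84.22 %


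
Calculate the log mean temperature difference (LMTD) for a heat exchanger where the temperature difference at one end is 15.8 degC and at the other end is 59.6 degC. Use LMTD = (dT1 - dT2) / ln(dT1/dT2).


LMTD = (dT1 - dT2) / ln(dT1/dT2)
= (15.8 - 59.6) / ln(15.8 / 59.6) = -43.8 / -1.32765 = 32.99

32.99 degC


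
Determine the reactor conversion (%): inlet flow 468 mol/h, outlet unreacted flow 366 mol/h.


X = (F_in - F_out) / F_in * 100
Moles reacted = 468 - 366 = 102
X = 102 / 468 * 100
= 0.2179 * 100
= 21.79 %

21.79 %


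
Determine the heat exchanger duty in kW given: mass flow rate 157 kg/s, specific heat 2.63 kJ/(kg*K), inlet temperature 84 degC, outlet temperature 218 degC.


Q = m_dot * cp * delta_T
delta_T = 218 - 84 = 134 K
Q = 157 * 2.63 * 134
= 412.91 * 134
= 55329.94 kW

55329.94 kW


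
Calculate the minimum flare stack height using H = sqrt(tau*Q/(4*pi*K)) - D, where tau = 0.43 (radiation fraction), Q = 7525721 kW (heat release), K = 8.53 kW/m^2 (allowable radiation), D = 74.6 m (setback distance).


tau*Q/(4*pi*K) = 0.43 * 7525721 / (4 * pi * 8.53) = 30189.6
sqrt(30189.6) = 173.752
H = 173.752 - 74.6 = 99.15

99.15 m


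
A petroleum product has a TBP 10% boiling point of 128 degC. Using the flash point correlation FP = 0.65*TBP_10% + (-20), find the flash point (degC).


FP = 0.65 * 128 + (-20) = 63.2

63.2 degC


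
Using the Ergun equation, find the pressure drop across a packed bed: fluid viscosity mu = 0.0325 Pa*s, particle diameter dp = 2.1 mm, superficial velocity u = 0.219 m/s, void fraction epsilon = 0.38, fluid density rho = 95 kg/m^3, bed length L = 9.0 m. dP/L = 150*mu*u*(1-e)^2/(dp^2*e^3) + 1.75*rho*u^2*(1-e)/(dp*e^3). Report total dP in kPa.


dp = 2.1 mm = 0.0021 m
Viscous term = 150*0.0325*0.219*(1-0.38)^2 / (0.0021^2*0.38^3) = 1695950
Inertial term = 1.75*95*0.219^2*(1-0.38) / (0.0021*0.38^3) = 42901.4
dP/L = 1695950 + 42901.4 = 1738850 Pa/m
dP = 1738850 * 9.0 / 1000 = 15650 kPa

15650 kPa


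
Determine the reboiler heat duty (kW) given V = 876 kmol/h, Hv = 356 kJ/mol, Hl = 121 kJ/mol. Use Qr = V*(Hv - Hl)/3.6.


Qr = 876 * (356 - 121) / 3.6 = 876 * 235 / 3.6 = 57180

57180 kW


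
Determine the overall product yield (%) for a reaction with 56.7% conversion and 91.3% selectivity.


Overall yield = conversion (%) * selectivity (%) / 100
Conversion = 56.7%, Selectivity = 91.3%
Y = 56.7 * 91.3 / 100
= 51.7671 %

51.7671 %


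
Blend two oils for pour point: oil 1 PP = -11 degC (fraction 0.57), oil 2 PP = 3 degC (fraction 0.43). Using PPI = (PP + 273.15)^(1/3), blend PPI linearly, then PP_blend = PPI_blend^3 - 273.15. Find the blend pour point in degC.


PPI_1 = (-11 + 273.15)^(1/3) = 6.400049
PPI_2 = (3 + 273.15)^(1/3) = 6.512009
PPI_blend = 0.57 * 6.400049 + 0.43 * 6.512009 = 6.448192
PP_blend = 6.448192^3 - 273.15 = 268.1105 - 273.15 = -5.04

-5.04 degC


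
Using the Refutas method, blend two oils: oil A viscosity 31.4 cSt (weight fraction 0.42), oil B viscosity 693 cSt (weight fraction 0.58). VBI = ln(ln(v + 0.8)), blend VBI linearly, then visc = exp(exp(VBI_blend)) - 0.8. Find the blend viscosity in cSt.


Refutas method: VBN_i = 14.534*ln(ln(visc_i + 0.8)) + 10.975, blended linearly by mass fraction; since VBN is linear in VBI_i = ln(ln(visc_i + 0.8)) and the fractions sum to 1, blend VBI directly: visc = exp(exp(VBI_blend)) - 0.8
VBI_1 = ln(ln(31.4 + 0.8)) = 1.24472
VBI_2 = ln(ln(693 + 0.8)) = 1.87827
VBI_blend = 0.42 * 1.24472 + 0.58 * 1.87827 = 1.61218
visc_blend = exp(exp(1.61218)) - 0.8 = 149.7

149.7 cSt


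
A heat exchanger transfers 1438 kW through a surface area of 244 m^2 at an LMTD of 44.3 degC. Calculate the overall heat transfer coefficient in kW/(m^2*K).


From Q = U*A*LMTD, U = Q / (A * LMTD)
U = 1438 / (244 * 44.3) = 1438 / 10809.2 = 0.1330

0.1330 kW/(m^2*K)


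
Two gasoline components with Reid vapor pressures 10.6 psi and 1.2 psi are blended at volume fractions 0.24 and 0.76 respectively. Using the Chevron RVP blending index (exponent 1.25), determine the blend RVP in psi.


Chevron index: RVP_blend = (sum xi*RVPi^1.25)^(1/1.25)
RVP^1.25 terms: 0.24 * 10.6^1.25 + 0.76 * 1.2^1.25 = 5.54486
RVP_blend = 5.54486^(1/1.25) = 3.937

3.937 psi


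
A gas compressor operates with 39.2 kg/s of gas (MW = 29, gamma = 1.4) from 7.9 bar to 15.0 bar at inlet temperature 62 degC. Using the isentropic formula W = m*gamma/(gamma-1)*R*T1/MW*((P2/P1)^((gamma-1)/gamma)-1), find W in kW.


Isentropic work: W = m*(gamma/(gamma-1))*(R*T1/MW)*((P2/P1)^((gamma-1)/gamma) - 1)
T1 = 62 + 273.15 = 335.15 K
Pressure ratio = 15.0 / 7.9 = 1.89873
Exponent = (1.4 - 1)/1.4 = 0.285714
(P2/P1)^exp - 1 = 1.89873^0.285714 - 1 = 0.201049
W = 39.2 * 1.4 / 0.4 * 8.314 * 335.15 / 29 * 0.201049 = 2650

2650 kW


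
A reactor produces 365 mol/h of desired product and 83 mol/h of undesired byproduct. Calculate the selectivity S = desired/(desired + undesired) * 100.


Selectivity = desired / (desired + undesired) * 100
Total products = 365 + 83 = 448 mol/h
S = 365 / 448 * 100
= 0.8147 * 100
= 81.47 %

81.47 %


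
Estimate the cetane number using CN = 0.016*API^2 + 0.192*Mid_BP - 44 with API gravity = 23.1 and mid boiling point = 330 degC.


CN = 0.016 * 23.1^2 + 0.192 * 330 - 44
CN = 8.53776 + 63.36 - 44 = 27.89776

27.89776


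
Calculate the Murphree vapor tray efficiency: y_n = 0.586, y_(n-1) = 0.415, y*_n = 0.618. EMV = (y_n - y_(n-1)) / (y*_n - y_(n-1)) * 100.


Murphree vapor efficiency: EMV = (y_n - y_(n-1)) / (y*_n - y_(n-1)) * 100
EMV = (0.586 - 0.415) / (0.618 - 0.415) * 100 = 0.171 / 0.203 * 100 = 84.24

84.24 %


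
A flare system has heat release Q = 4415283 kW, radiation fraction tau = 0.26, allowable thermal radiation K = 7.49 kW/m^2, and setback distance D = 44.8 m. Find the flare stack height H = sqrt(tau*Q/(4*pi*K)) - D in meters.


tau*Q/(4*pi*K) = 0.26 * 4415283 / (4 * pi * 7.49) = 12196.6
sqrt(12196.6) = 110.438
H = 110.438 - 44.8 = 65.64

65.64 m


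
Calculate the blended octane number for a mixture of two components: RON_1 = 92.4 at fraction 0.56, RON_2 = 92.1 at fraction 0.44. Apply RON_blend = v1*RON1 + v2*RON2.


Linear blending: RON_blend = sum(vi * RONi)
Contribution 1: 0.56 * 92.4 = 51.744
Contribution 2: 0.44 * 92.1 = 40.524
RON_blend = 51.744 + 40.524 = 92.268

92.268


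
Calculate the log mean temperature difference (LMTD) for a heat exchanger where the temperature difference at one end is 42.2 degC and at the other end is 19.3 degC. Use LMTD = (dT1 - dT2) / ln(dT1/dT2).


LMTD = (dT1 - dT2) / ln(dT1/dT2)
= (42.2 - 19.3) / ln(42.2 / 19.3) = 22.9 / 0.782315 = 29.27

29.27 degC


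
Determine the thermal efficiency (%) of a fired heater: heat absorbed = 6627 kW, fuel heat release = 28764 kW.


Furnace efficiency = Q_absorbed / Q_fuel * 100
= 6627 / 28764 * 100 = 23.04

23.04 %


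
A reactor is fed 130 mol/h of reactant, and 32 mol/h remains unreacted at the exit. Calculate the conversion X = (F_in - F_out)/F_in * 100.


X = (F_in - F_out) / F_in * 100
Moles reacted = 130 - 32 = 98
X = 98 / 130 * 100
= 0.7538 * 100
= 75.38 %

75.38 %


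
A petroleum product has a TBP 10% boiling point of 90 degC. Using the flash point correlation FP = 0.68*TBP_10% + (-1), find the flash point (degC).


FP = 0.68 * 90 + (-1) = 60.2

60.2 degC


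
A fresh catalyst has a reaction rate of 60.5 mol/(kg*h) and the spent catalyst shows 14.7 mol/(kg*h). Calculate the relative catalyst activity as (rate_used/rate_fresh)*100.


Activity (%) = (rate_used / rate_fresh) * 100
rate_used = 14.7, rate_fresh = 60.5
= (14.7 / 60.5) * 100
= 0.2430 * 100 = 24.30

24.30 %


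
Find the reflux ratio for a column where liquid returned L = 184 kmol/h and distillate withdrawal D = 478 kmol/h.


Reflux ratio definition: R = L / D (liquid returned / distillate withdrawn)
L = 184 kmol/h, D = 478 kmol/h
R = 184 / 478 = 0.3849

0.3849


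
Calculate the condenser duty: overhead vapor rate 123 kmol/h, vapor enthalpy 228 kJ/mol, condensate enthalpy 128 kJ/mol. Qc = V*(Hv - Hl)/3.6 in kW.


Qc = 123 * (228 - 128) / 3.6 = 123 * 100 / 3.6 = 3417

3417 kW


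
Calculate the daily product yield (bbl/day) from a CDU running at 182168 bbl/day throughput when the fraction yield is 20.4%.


Crude throughput = 182168 bbl/day
Fraction yield = 20.4%
yield = throughput * fraction / 100
yield = 182168 * 20.4 / 100 = 37162.272

37162.272 bbl/day


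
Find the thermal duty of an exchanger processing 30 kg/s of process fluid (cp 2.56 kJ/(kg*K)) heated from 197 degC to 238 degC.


Q = m_dot * cp * delta_T
delta_T = 238 - 197 = 41 K
Q = 30 * 2.56 * 41
= 76.8 * 41
= 3148.8 kW

3148.8 kW


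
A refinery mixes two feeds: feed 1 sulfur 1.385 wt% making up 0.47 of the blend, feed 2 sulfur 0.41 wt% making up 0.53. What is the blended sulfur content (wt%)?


Linear sulfur blending: S_blend = x1*S1 + x2*S2
Contribution 1: 0.47 * 1.385 = 0.65095 wt%
Contribution 2: 0.53 * 0.41 = 0.2173 wt%
S_blend = 0.65095 + 0.2173 = 0.86825

0.86825 wt%


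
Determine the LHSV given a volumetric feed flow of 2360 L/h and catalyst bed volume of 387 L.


LHSV = volumetric feed rate / catalyst volume
= 2360 L/h / 387 L
= 6.098 h^-1

6.098 h^-1


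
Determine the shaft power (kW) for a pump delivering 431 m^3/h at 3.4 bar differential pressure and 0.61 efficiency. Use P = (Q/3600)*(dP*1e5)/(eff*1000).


Q = 431 / 3600 = 0.119722 m^3/s
P = 0.119722 * (3.4 * 1e5) / 0.61 / 1000 = 66.73

66.73 kW


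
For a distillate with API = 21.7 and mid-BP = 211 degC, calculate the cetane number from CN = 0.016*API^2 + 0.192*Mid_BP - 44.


CN = 0.016 * 21.7^2 + 0.192 * 211 - 44
CN = 7.53424 + 40.512 - 44 = 4.04624

4.04624


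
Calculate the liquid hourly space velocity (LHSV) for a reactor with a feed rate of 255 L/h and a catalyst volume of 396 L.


LHSV = volumetric feed rate / catalyst volume
= 255 L/h / 396 L
= 0.6439 h^-1

0.6439 h^-1


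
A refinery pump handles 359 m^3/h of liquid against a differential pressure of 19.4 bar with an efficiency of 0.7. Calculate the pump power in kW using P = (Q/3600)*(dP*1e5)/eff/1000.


Q = 359 / 3600 = 0.0997222 m^3/s
P = 0.0997222 * (19.4 * 1e5) / 0.7 / 1000 = 276.4

276.4 kW


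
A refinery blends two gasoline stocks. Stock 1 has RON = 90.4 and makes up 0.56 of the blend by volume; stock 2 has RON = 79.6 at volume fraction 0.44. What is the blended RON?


Linear blending: RON_blend = sum(vi * RONi)
Contribution 1: 0.56 * 90.4 = 50.624
Contribution 2: 0.44 * 79.6 = 35.024
RON_blend = 50.624 + 35.024 = 85.648

85.648


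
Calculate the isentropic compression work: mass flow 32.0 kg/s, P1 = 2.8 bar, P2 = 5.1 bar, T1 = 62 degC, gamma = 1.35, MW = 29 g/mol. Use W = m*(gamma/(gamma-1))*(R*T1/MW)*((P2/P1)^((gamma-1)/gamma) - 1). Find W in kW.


Isentropic work: W = m*(gamma/(gamma-1))*(R*T1/MW)*((P2/P1)^((gamma-1)/gamma) - 1)
T1 = 62 + 273.15 = 335.15 K
Pressure ratio = 5.1 / 2.8 = 1.82143
Exponent = (1.35 - 1)/1.35 = 0.259259
(P2/P1)^exp - 1 = 1.82143^0.259259 - 1 = 0.168192
W = 32.0 * 1.35 / 0.35 * 8.314 * 335.15 / 29 * 0.168192 = 1995

1995 kW


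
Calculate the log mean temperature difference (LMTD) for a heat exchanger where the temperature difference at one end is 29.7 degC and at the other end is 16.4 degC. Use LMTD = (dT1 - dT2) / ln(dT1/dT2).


LMTD = (dT1 - dT2) / ln(dT1/dT2)
= (29.7 - 16.4) / ln(29.7 / 16.4) = 13.3 / 0.593866 = 22.40

22.40 degC


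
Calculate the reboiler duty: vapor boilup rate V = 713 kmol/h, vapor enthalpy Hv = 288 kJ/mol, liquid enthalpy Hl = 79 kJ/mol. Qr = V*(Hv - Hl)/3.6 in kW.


Qr = 713 * (288 - 79) / 3.6 = 713 * 209 / 3.6 = 41390

41390 kW


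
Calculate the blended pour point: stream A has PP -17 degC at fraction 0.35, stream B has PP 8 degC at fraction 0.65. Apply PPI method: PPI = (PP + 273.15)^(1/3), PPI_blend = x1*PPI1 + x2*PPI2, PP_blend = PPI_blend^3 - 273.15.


PPI_1 = (-17 + 273.15)^(1/3) = 6.350844
PPI_2 = (8 + 273.15)^(1/3) = 6.551077
PPI_blend = 0.35 * 6.350844 + 0.65 * 6.551077 = 6.480995
PP_blend = 6.480995^3 - 273.15 = 272.2232 - 273.15 = -0.93

-0.93 degC


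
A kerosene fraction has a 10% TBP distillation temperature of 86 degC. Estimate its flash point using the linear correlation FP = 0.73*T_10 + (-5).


FP = 0.73 * 86 + (-5) = 57.78

57.78 degC


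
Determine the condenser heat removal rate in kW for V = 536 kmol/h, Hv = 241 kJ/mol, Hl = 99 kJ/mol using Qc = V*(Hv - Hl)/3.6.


Qc = 536 * (241 - 99) / 3.6 = 536 * 142 / 3.6 = 21140

21140 kW


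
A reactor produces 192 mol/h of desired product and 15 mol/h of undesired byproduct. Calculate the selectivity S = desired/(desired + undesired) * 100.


Selectivity = desired / (desired + undesired) * 100
Total products = 192 + 15 = 207 mol/h
S = 192 / 207 * 100
= 0.9275 * 100
= 92.75 %

92.75 %


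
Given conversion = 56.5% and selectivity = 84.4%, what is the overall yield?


Overall yield = conversion (%) * selectivity (%) / 100
Conversion = 56.5%, Selectivity = 84.4%
Y = 56.5 * 84.4 / 100
= 47.686 %

47.686 %


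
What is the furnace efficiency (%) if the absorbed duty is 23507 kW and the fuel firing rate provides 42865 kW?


Furnace efficiency = Q_absorbed / Q_fuel * 100
= 23507 / 42865 * 100 = 54.84

54.84 %


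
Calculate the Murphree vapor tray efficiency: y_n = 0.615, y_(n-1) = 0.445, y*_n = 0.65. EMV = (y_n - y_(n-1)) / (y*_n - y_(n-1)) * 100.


Murphree vapor efficiency: EMV = (y_n - y_(n-1)) / (y*_n - y_(n-1)) * 100
EMV = (0.615 - 0.445) / (0.65 - 0.445) * 100 = 0.17 / 0.205 * 100 = 82.93

82.93 %


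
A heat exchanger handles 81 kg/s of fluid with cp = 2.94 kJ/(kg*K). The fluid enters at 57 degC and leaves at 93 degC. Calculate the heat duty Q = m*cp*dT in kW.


Q = m_dot * cp * delta_T
delta_T = 93 - 57 = 36 K
Q = 81 * 2.94 * 36
= 238.14 * 36
= 8573.04 kW

8573.04 kW


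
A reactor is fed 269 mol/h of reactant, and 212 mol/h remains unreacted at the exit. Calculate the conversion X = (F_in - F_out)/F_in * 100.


X = (F_in - F_out) / F_in * 100
Moles reacted = 269 - 212 = 57
X = 57 / 269 * 100
= 0.2119 * 100
= 21.19 %

21.19 %


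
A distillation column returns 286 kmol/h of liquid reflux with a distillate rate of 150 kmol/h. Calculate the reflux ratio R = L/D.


Reflux ratio definition: R = L / D (liquid returned / distillate withdrawn)
L = 286 kmol/h, D = 150 kmol/h
R = 286 / 150 = 1.907

1.907


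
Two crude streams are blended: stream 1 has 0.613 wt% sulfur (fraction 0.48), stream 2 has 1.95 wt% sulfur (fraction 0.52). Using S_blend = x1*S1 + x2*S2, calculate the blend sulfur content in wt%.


Linear sulfur blending: S_blend = x1*S1 + x2*S2
Contribution 1: 0.48 * 0.613 = 0.29424 wt%
Contribution 2: 0.52 * 1.95 = 1.014 wt%
S_blend = 0.29424 + 1.014 = 1.30824

1.30824 wt%


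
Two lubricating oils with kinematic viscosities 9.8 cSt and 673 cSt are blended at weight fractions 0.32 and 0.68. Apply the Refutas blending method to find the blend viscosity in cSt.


Refutas method: VBN_i = 14.534*ln(ln(visc_i + 0.8)) + 10.975, blended linearly by mass fraction; since VBN is linear in VBI_i = ln(ln(visc_i + 0.8)) and the fractions sum to 1, blend VBI directly: visc = exp(exp(VBI_blend)) - 0.8
VBI_1 = ln(ln(9.8 + 0.8)) = 0.859023
VBI_2 = ln(ln(673 + 0.8)) = 1.87379
VBI_blend = 0.32 * 0.859023 + 0.68 * 1.87379 = 1.54906
visc_blend = exp(exp(1.54906)) - 0.8 = 109.9

109.9 cSt


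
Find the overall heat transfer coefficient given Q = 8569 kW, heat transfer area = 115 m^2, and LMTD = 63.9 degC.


From Q = U*A*LMTD, U = Q / (A * LMTD)
U = 8569 / (115 * 63.9) = 8569 / 7348.5 = 1.166

1.166 kW/(m^2*K)


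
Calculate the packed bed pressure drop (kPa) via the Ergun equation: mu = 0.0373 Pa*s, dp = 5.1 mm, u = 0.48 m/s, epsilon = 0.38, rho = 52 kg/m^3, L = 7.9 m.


dp = 5.1 mm = 0.0051 m
Viscous term = 150*0.0373*0.48*(1-0.38)^2 / (0.0051^2*0.38^3) = 723325
Inertial term = 1.75*52*0.48^2*(1-0.38) / (0.0051*0.38^3) = 46450.9
dP/L = 723325 + 46450.9 = 769776 Pa/m
dP = 769776 * 7.9 / 1000 = 6081 kPa

6081 kPa


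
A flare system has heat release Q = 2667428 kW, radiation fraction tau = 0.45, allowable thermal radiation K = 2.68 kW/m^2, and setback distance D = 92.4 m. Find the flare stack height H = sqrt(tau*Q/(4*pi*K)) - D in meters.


tau*Q/(4*pi*K) = 0.45 * 2667428 / (4 * pi * 2.68) = 35641.9
sqrt(35641.9) = 188.791
H = 188.791 - 92.4 = 96.39

96.39 m


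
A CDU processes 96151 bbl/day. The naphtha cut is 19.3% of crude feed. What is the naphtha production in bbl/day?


Crude throughput = 96151 bbl/day
Fraction yield = 19.3%
yield = throughput * fraction / 100
yield = 96151 * 19.3 / 100 = 18557.143

18557.143 bbl/day


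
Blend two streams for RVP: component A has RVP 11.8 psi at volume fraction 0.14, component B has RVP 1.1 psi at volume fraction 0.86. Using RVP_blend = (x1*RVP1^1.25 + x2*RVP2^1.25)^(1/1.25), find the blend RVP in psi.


Chevron index: RVP_blend = (sum xi*RVPi^1.25)^(1/1.25)
RVP^1.25 terms: 0.14 * 11.8^1.25 + 0.86 * 1.1^1.25 = 4.03064
RVP_blend = 4.03064^(1/1.25) = 3.050

3.050 psi


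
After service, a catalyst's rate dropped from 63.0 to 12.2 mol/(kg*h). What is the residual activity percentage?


Activity (%) = (rate_used / rate_fresh) * 100
rate_used = 12.2, rate_fresh = 63.0
= (12.2 / 63.0) * 100
= 0.1937 * 100 = 19.37

19.37 %


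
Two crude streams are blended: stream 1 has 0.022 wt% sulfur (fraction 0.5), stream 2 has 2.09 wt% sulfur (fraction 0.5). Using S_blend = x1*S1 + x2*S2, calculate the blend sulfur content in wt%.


Linear sulfur blending: S_blend = x1*S1 + x2*S2
Contribution 1: 0.5 * 0.022 = 0.011 wt%
Contribution 2: 0.5 * 2.09 = 1.045 wt%
S_blend = 0.011 + 1.045 = 1.056

1.056 wt%


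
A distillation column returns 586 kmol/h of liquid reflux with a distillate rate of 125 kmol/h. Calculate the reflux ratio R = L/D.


Reflux ratio definition: R = L / D (liquid returned / distillate withdrawn)
L = 586 kmol/h, D = 125 kmol/h
R = 586 / 125 = 4.688

4.688


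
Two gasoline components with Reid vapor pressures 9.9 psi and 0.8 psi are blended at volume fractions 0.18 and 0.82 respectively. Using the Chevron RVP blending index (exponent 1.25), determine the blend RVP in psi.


Chevron index: RVP_blend = (sum xi*RVPi^1.25)^(1/1.25)
RVP^1.25 terms: 0.18 * 9.9^1.25 + 0.82 * 0.8^1.25 = 3.78135
RVP_blend = 3.78135^(1/1.25) = 2.898

2.898 psi


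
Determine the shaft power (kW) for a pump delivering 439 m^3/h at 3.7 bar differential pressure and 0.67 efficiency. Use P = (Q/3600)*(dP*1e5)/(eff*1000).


Q = 439 / 3600 = 0.121944 m^3/s
P = 0.121944 * (3.7 * 1e5) / 0.67 / 1000 = 67.34

67.34 kW


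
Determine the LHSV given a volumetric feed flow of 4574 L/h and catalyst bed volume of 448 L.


LHSV = volumetric feed rate / catalyst volume
= 4574 L/h / 448 L
= 10.21 h^-1

10.21 h^-1


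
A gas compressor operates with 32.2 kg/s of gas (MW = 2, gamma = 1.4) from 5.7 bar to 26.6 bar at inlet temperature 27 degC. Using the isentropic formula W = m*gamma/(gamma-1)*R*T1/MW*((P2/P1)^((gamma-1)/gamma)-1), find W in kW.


Isentropic work: W = m*(gamma/(gamma-1))*(R*T1/MW)*((P2/P1)^((gamma-1)/gamma) - 1)
T1 = 27 + 273.15 = 300.15 K
Pressure ratio = 26.6 / 5.7 = 4.66667
Exponent = (1.4 - 1)/1.4 = 0.285714
(P2/P1)^exp - 1 = 4.66667^0.285714 - 1 = 0.552904
W = 32.2 * 1.4 / 0.4 * 8.314 * 300.15 / 2 * 0.552904 = 77750

77750 kW


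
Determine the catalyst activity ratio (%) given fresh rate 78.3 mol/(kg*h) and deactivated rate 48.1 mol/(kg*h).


Activity (%) = (rate_used / rate_fresh) * 100
rate_used = 48.1, rate_fresh = 78.3
= (48.1 / 78.3) * 100
= 0.6143 * 100 = 61.43

61.43 %


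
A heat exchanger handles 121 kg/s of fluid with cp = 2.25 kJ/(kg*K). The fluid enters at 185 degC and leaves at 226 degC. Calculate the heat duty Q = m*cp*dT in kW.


Q = m_dot * cp * delta_T
delta_T = 226 - 185 = 41 K
Q = 121 * 2.25 * 41
= 272.25 * 41
= 11162.25 kW

11162.25 kW


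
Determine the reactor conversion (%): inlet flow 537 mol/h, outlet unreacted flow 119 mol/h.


X = (F_in - F_out) / F_in * 100
Moles reacted = 537 - 119 = 418
X = 418 / 537 * 100
= 0.7784 * 100
= 77.84 %

77.84 %


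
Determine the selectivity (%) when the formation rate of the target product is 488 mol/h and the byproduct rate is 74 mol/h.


Selectivity = desired / (desired + undesired) * 100
Total products = 488 + 74 = 562 mol/h
S = 488 / 562 * 100
= 0.8683 * 100
= 86.83 %

86.83 %


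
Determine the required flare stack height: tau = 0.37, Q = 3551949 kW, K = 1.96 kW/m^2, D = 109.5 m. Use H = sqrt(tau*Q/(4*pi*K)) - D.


tau*Q/(4*pi*K) = 0.37 * 3551949 / (4 * pi * 1.96) = 53358.4
sqrt(53358.4) = 230.994
H = 230.994 - 109.5 = 121.5

121.5 m


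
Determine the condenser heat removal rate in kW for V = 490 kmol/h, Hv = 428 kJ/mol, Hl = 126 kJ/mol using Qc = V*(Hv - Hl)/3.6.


Qc = 490 * (428 - 126) / 3.6 = 490 * 302 / 3.6 = 41110

41110 kW


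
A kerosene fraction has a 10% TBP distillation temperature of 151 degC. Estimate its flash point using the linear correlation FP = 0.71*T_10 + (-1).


FP = 0.71 * 151 + (-1) = 106.21

106.21 degC


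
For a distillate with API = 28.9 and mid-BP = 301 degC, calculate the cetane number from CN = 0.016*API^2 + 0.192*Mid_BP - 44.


CN = 0.016 * 28.9^2 + 0.192 * 301 - 44
CN = 13.36336 + 57.792 - 44 = 27.15536

27.15536


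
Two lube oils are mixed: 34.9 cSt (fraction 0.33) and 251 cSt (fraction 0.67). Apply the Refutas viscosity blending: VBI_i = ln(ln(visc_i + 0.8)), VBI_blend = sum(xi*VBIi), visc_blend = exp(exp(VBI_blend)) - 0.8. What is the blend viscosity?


Refutas method: VBN_i = 14.534*ln(ln(visc_i + 0.8)) + 10.975, blended linearly by mass fraction; since VBN is linear in VBI_i = ln(ln(visc_i + 0.8)) and the fractions sum to 1, blend VBI directly: visc = exp(exp(VBI_blend)) - 0.8
VBI_1 = ln(ln(34.9 + 0.8)) = 1.27401
VBI_2 = ln(ln(251 + 0.8)) = 1.70994
VBI_blend = 0.33 * 1.27401 + 0.67 * 1.70994 = 1.56608
visc_blend = exp(exp(1.56608)) - 0.8 = 119.2

119.2 cSt
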